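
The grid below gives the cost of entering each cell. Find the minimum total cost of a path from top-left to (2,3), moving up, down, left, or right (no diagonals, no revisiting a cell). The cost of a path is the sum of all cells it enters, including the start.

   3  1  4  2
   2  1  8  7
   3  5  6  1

17

Cheapest: (0,0) -> (0,1) -> (1,1) -> (2,1) -> (2,2) -> (2,3)
  3 + 1 + 1 + 5 + 6 + 1 = 17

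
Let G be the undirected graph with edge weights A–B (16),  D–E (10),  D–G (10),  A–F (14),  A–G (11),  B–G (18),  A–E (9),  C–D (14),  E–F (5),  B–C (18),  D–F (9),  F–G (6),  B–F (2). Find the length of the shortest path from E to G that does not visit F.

Candidate routes:
E - A - B - C - D - G: 9 + 16 + 18 + 14 + 10 = 67
E - A - B - G: 9 + 16 + 18 = 43
E - D - C - B - A - G: 10 + 14 + 18 + 16 + 11 = 69
E - D - C - B - G: 10 + 14 + 18 + 18 = 60
E - A - G: 9 + 11 = 20
E - D - G: 10 + 10 = 20
Shortest: 20.

20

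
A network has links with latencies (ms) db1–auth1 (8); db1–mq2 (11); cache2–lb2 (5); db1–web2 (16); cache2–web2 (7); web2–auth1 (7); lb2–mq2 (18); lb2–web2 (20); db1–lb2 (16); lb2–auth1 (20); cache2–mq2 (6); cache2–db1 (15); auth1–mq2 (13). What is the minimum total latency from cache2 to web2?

Checking several routes:
cache2 -> mq2 -> auth1 -> web2: 6 + 13 + 7 = 26
cache2 -> web2: 7
cache2 -> lb2 -> web2: 5 + 20 = 25
cache2 -> db1 -> auth1 -> web2: 15 + 8 + 7 = 30
Shortest: 7 ms.

7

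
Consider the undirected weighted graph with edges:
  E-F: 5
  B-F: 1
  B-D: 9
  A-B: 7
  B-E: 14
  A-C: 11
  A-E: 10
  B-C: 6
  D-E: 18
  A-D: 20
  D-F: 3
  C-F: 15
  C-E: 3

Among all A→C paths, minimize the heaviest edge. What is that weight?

7

Checking several routes:
A-E-C: max(10, 3) = 10
A-B-C: max(7, 6) = 7
A-B-F-E-C: max(7, 1, 5, 3) = 7
A-B-D-F-E-C: max(7, 9, 3, 5, 3) = 9
A-E-F-B-C: max(10, 5, 1, 6) = 10
A-E-F-D-B-C: max(10, 5, 3, 9, 6) = 10
The minimum achievable maximum is 7.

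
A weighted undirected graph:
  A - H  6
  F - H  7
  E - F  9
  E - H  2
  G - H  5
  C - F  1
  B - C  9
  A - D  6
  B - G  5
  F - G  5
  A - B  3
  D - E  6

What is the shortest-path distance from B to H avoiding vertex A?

A few of the B→H routes:
B→G→F→H: 5 + 5 + 7 = 17
B→G→H: 5 + 5 = 10
B→C→F→H: 9 + 1 + 7 = 17
Best route has total 10.

10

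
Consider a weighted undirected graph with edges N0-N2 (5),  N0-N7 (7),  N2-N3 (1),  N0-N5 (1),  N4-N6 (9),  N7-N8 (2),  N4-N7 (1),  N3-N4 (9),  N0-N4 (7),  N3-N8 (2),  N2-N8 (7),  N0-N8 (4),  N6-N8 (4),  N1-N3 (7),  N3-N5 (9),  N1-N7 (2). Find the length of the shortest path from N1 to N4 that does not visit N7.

Some routes from N1 to N4 avoiding N7:
N1 - N3 - N5 - N0 - N4: 7 + 9 + 1 + 7 = 24
N1 - N3 - N8 - N0 - N4: 7 + 2 + 4 + 7 = 20
N1 - N3 - N8 - N6 - N4: 7 + 2 + 4 + 9 = 22
N1 - N3 - N4: 7 + 9 = 16
N1 - N3 - N2 - N0 - N4: 7 + 1 + 5 + 7 = 20
Shortest: 16.

16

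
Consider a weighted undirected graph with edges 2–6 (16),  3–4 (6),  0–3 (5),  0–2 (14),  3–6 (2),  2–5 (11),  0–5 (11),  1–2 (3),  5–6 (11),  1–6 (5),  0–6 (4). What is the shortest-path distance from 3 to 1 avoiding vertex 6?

Candidate routes:
3-0-2-1: 5 + 14 + 3 = 22
3-0-5-2-1: 5 + 11 + 11 + 3 = 30
The minimum is 22.

22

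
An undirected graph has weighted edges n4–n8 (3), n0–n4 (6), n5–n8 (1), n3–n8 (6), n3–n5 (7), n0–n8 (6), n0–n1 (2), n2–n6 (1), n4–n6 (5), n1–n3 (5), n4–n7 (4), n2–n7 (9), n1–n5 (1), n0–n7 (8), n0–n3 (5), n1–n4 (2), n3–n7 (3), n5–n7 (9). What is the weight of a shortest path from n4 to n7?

A few of the n4→n7 routes:
n4 → n7: 4
n4 → n1 → n3 → n7: 2 + 5 + 3 = 10
n4 → n8 → n3 → n7: 3 + 6 + 3 = 12
Shortest: 4.

4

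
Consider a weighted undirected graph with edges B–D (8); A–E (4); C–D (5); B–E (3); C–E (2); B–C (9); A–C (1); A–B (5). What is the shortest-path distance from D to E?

Some routes from D to E:
D → C → E: 5 + 2 = 7
D → B → A → E: 8 + 5 + 4 = 17
D → B → E: 8 + 3 = 11
D → C → A → E: 5 + 1 + 4 = 10
D → B → A → C → E: 8 + 5 + 1 + 2 = 16
D → C → A → B → E: 5 + 1 + 5 + 3 = 14
Shortest: 7.

7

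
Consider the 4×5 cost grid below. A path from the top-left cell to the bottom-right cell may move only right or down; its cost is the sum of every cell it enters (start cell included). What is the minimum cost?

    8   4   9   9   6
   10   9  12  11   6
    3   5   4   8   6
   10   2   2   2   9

One optimal route is (0,0) -> (0,1) -> (1,1) -> (2,1) -> (3,1) -> (3,2) -> (3,3) -> (3,4).
Its cost is 8 + 4 + 9 + 5 + 2 + 2 + 2 + 9 = 41.
(Top row then right column would cost 57.)

41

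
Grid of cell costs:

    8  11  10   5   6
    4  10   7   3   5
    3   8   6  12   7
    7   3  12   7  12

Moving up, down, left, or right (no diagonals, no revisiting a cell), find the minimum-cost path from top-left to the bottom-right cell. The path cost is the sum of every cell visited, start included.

Best path: (0,0) -> (1,0) -> (1,1) -> (1,2) -> (1,3) -> (1,4) -> (2,4) -> (3,4)
Cost: 8 + 4 + 10 + 7 + 3 + 5 + 7 + 12 = 56

56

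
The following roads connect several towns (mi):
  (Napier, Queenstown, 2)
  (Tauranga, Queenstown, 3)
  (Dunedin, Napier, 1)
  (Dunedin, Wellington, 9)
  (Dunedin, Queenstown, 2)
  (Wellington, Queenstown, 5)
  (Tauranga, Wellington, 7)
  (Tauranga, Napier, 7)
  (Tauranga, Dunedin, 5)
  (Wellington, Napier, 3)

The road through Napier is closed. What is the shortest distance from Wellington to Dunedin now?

7

Candidate routes:
Wellington→Queenstown→Dunedin: 5 + 2 = 7
Wellington→Tauranga→Queenstown→Dunedin: 7 + 3 + 2 = 12
Wellington→Queenstown→Tauranga→Dunedin: 5 + 3 + 5 = 13
Wellington→Tauranga→Dunedin: 7 + 5 = 12
Wellington→Dunedin: 9
The minimum is 7 mi.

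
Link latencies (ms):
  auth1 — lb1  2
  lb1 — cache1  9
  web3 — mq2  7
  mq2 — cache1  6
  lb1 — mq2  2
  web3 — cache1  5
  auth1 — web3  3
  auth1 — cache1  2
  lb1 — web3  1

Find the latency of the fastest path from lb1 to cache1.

4

A few of the lb1→cache1 routes:
lb1-auth1-cache1: 2 + 2 = 4
lb1-web3-cache1: 1 + 5 = 6
lb1-web3-auth1-cache1: 1 + 3 + 2 = 6
The minimum is 4 ms.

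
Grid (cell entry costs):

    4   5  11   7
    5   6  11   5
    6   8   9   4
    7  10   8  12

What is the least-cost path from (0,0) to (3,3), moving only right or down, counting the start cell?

Path r0c0→r0c1→r1c1→r1c2→r1c3→r2c3→r3c3: 4 + 5 + 6 + 11 + 5 + 4 + 12 = 47.
For comparison, the top-then-right route costs 48.

47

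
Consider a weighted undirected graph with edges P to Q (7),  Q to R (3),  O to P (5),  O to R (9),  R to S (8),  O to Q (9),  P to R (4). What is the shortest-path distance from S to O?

17

A few of the S→O routes:
S→R→P→O: 8 + 4 + 5 = 17
S→R→Q→O: 8 + 3 + 9 = 20
S→R→O: 8 + 9 = 17
The minimum is 17.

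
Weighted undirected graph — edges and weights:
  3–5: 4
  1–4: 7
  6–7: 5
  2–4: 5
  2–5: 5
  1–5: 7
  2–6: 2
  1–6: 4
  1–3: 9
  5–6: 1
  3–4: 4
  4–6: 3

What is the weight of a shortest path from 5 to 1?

5

Some routes from 5 to 1:
5 → 6 → 1: 1 + 4 = 5
5 → 6 → 4 → 1: 1 + 3 + 7 = 11
5 → 2 → 6 → 1: 5 + 2 + 4 = 11
5 → 3 → 1: 4 + 9 = 13
5 → 1: 7
Shortest: 5.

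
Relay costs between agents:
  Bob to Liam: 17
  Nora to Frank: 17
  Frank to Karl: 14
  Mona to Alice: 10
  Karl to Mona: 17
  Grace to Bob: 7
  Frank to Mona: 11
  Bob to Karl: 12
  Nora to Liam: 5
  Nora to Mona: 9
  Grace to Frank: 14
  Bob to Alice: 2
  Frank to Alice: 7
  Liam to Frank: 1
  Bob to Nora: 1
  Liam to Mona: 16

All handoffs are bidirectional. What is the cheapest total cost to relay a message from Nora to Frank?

A few of the Nora→Frank routes:
Nora → Bob → Alice → Frank: 1 + 2 + 7 = 10
Nora → Frank: 17
Nora → Liam → Frank: 5 + 1 = 6
Best route has total 6.

6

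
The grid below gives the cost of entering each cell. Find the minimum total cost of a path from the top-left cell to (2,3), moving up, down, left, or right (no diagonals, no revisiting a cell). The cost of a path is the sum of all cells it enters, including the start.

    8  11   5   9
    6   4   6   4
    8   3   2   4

27

Take r0c0 r1c0 r1c1 r2c1 r2c2 r2c3 for a total of 8 + 6 + 4 + 3 + 2 + 4 = 27.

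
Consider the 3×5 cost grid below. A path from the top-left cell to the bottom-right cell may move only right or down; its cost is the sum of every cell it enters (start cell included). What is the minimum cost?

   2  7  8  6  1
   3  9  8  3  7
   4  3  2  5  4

23

Cheapest: (0,0) → (1,0) → (2,0) → (2,1) → (2,2) → (2,3) → (2,4)
  2 + 3 + 4 + 3 + 2 + 5 + 4 = 23
(Top row then right column would cost 35.)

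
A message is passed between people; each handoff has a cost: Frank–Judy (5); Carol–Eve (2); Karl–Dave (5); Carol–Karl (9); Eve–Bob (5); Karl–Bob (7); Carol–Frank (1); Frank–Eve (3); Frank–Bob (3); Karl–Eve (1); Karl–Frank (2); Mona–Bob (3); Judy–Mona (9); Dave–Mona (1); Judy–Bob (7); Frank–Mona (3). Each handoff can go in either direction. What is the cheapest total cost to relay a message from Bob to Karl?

5

A few of the Bob→Karl routes:
Bob-Eve-Karl: 5 + 1 = 6
Bob-Frank-Karl: 3 + 2 = 5
Bob-Frank-Eve-Karl: 3 + 3 + 1 = 7
Bob-Karl: 7
Bob-Frank-Carol-Eve-Karl: 3 + 1 + 2 + 1 = 7
Best route has total 5.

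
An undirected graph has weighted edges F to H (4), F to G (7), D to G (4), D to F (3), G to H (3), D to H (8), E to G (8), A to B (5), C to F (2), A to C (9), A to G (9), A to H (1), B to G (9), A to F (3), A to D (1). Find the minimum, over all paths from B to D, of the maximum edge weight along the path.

Checking several routes:
B→A→H→G→D: max(5, 1, 3, 4) = 5
B→A→D: max(5, 1) = 5
B→A→H→F→D: max(5, 1, 4, 3) = 5
Smallest bottleneck: 5.

5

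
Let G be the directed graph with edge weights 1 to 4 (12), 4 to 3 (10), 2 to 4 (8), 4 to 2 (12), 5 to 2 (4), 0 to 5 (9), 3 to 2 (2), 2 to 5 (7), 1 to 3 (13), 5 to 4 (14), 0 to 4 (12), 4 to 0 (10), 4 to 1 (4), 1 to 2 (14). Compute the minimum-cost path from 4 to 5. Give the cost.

Some routes from 4 to 5:
4-0-5: 10 + 9 = 19
4-1-2-5: 4 + 14 + 7 = 25
4-3-2-5: 10 + 2 + 7 = 19
4-2-5: 12 + 7 = 19
The minimum is 19.

19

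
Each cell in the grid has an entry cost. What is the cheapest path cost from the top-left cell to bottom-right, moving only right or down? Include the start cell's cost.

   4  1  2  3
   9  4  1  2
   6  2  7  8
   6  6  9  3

21

Best path: r0c0 -> r0c1 -> r0c2 -> r1c2 -> r1c3 -> r2c3 -> r3c3
Cost: 4 + 1 + 2 + 1 + 2 + 8 + 3 = 21
For comparison, the top-then-right route costs 23.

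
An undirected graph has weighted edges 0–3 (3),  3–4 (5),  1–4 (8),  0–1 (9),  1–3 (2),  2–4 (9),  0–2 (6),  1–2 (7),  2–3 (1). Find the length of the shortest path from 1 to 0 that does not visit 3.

Candidate routes:
1 → 2 → 0: 7 + 6 = 13
1 → 0: 9
1 → 4 → 2 → 0: 8 + 9 + 6 = 23
The minimum is 9.

9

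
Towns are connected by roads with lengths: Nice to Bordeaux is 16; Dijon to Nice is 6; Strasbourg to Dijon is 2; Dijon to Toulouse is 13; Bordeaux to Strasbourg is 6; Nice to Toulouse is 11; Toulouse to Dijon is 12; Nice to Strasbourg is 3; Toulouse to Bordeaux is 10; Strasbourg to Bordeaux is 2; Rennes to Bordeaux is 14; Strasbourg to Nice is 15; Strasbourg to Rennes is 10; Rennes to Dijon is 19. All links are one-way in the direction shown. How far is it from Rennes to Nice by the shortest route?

Routes from Rennes to Nice:
Rennes-Dijon-Nice: 19 + 6 = 25
Rennes-Dijon-Toulouse-Bordeaux-Strasbourg-Nice: 19 + 13 + 10 + 6 + 15 = 63
Rennes-Bordeaux-Strasbourg-Nice: 14 + 6 + 15 = 35
Rennes-Bordeaux-Strasbourg-Dijon-Nice: 14 + 6 + 2 + 6 = 28
The minimum is 25.

25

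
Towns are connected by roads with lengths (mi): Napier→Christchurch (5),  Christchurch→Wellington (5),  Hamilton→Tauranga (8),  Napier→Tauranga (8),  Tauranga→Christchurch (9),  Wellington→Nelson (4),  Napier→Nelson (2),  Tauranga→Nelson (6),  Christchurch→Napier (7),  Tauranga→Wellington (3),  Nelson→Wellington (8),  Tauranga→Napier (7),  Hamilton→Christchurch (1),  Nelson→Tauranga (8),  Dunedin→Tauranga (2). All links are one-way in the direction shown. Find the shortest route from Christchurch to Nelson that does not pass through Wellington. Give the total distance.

9

Routes from Christchurch to Nelson avoiding Wellington:
Christchurch→Napier→Nelson: 7 + 2 = 9
Christchurch→Napier→Tauranga→Nelson: 7 + 8 + 6 = 21
The minimum is 9 mi.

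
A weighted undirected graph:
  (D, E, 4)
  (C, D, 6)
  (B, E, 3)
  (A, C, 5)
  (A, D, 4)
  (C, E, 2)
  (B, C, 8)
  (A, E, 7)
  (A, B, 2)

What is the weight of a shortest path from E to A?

Comparing a few candidate routes:
E - B - A: 3 + 2 = 5
E - A: 7
E - C - A: 2 + 5 = 7
Shortest: 5.

5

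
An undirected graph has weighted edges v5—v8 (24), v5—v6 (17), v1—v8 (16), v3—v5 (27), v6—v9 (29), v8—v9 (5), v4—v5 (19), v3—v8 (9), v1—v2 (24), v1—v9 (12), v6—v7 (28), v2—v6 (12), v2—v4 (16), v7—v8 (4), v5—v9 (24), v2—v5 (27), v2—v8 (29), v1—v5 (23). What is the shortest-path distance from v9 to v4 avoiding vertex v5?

Some routes from v9 to v4 avoiding v5:
v9 - v8 - v1 - v2 - v4: 5 + 16 + 24 + 16 = 61
v9 - v1 - v2 - v4: 12 + 24 + 16 = 52
v9 - v8 - v2 - v4: 5 + 29 + 16 = 50
v9 - v6 - v2 - v4: 29 + 12 + 16 = 57
Best route has total 50.

50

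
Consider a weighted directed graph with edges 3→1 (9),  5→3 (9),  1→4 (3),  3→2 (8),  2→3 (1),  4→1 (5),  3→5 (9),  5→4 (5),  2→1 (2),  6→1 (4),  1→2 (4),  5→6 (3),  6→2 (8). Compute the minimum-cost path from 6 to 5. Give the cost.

18

Routes from 6 to 5:
6→1→2→3→5: 4 + 4 + 1 + 9 = 18
6→2→3→5: 8 + 1 + 9 = 18
Best route has total 18.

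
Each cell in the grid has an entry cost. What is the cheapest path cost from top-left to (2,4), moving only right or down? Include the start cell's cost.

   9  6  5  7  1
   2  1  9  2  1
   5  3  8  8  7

Cheapest: (0,0) -> (1,0) -> (1,1) -> (1,2) -> (1,3) -> (1,4) -> (2,4)
  9 + 2 + 1 + 9 + 2 + 1 + 7 = 31
For comparison, the top-then-right route costs 36.

31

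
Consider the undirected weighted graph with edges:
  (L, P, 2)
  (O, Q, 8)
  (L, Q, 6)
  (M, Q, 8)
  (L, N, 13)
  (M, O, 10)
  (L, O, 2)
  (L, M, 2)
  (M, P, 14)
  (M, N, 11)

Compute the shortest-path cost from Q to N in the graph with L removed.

Routes from Q to N avoiding L:
Q - O - M - N: 8 + 10 + 11 = 29
Q - M - N: 8 + 11 = 19
Best route has total 19.

19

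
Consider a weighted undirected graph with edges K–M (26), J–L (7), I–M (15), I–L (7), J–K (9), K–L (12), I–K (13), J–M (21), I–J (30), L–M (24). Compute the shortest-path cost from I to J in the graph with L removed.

22

Paths from I to J avoiding L:
I-J: 30
I-M-J: 15 + 21 = 36
I-M-K-J: 15 + 26 + 9 = 50
I-K-J: 13 + 9 = 22
I-K-M-J: 13 + 26 + 21 = 60
Best route has total 22.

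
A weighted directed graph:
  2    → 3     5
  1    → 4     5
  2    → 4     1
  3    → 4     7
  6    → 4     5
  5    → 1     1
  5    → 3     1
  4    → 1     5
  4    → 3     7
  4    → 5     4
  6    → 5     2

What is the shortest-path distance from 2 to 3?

5

Candidate routes:
2→4→3: 1 + 7 = 8
2→3: 5
2→4→5→3: 1 + 4 + 1 = 6
The minimum is 5.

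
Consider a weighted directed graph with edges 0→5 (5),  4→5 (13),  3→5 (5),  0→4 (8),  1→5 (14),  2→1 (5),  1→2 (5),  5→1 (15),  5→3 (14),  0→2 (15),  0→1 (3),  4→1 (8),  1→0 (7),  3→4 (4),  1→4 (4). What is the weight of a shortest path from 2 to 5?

17

Routes from 2 to 5:
2→1→4→5: 5 + 4 + 13 = 22
2→1→0→5: 5 + 7 + 5 = 17
2→1→5: 5 + 14 = 19
2→1→0→4→5: 5 + 7 + 8 + 13 = 33
Shortest: 17.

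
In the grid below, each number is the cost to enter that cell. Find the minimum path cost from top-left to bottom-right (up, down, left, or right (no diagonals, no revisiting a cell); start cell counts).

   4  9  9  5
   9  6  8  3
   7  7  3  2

Best path: (0,0) (0,1) (1,1) (2,1) (2,2) (2,3)
Cost: 4 + 9 + 6 + 7 + 3 + 2 = 31

31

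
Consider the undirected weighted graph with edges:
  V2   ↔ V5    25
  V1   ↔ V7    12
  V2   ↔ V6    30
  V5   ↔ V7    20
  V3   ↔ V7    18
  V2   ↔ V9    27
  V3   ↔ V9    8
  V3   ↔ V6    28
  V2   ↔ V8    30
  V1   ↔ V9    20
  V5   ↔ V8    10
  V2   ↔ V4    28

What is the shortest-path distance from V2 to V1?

Comparing a few candidate routes:
V2 → V9 → V1: 27 + 20 = 47
V2 → V5 → V7 → V1: 25 + 20 + 12 = 57
V2 → V9 → V3 → V7 → V1: 27 + 8 + 18 + 12 = 65
V2 → V6 → V3 → V9 → V1: 30 + 28 + 8 + 20 = 86
V2 → V6 → V3 → V7 → V1: 30 + 28 + 18 + 12 = 88
V2 → V8 → V5 → V7 → V1: 30 + 10 + 20 + 12 = 72
Shortest: 47.

47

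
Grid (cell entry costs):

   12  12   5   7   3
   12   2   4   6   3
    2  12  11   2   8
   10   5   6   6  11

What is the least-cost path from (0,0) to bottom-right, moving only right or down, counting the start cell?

55

Best path: r0c0 → r0c1 → r1c1 → r1c2 → r1c3 → r2c3 → r3c3 → r3c4
Cost: 12 + 12 + 2 + 4 + 6 + 2 + 6 + 11 = 55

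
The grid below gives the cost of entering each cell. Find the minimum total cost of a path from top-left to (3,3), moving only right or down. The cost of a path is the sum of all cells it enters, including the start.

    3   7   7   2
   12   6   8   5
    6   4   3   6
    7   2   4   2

28

Path [0,0] → [0,1] → [1,1] → [2,1] → [3,1] → [3,2] → [3,3]: 3 + 7 + 6 + 4 + 2 + 4 + 2 = 28.
For comparison, the top-then-right route costs 32.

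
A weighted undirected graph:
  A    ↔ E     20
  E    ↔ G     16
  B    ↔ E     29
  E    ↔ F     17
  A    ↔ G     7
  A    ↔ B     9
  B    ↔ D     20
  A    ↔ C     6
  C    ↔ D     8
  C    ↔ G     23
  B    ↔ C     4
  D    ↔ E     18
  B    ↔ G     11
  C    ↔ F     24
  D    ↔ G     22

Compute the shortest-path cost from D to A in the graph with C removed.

29

A few of the D→A routes:
D-E-G-A: 18 + 16 + 7 = 41
D-B-A: 20 + 9 = 29
D-B-G-A: 20 + 11 + 7 = 38
D-E-A: 18 + 20 = 38
D-G-A: 22 + 7 = 29
Best route has total 29.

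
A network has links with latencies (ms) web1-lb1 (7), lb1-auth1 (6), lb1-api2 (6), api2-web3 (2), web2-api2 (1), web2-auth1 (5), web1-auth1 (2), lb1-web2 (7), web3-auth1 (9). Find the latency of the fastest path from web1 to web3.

10

A few of the web1→web3 routes:
web1 -> auth1 -> web3: 2 + 9 = 11
web1 -> lb1 -> api2 -> web3: 7 + 6 + 2 = 15
web1 -> auth1 -> lb1 -> api2 -> web3: 2 + 6 + 6 + 2 = 16
web1 -> auth1 -> web2 -> api2 -> web3: 2 + 5 + 1 + 2 = 10
Shortest: 10 ms.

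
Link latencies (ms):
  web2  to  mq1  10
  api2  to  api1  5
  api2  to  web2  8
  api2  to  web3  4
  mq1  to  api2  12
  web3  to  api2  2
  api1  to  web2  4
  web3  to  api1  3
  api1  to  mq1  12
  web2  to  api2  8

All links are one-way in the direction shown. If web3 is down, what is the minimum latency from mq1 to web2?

20

Paths from mq1 to web2 avoiding web3:
mq1-api2-web2: 12 + 8 = 20
mq1-api2-api1-web2: 12 + 5 + 4 = 21
Best route has total 20 ms.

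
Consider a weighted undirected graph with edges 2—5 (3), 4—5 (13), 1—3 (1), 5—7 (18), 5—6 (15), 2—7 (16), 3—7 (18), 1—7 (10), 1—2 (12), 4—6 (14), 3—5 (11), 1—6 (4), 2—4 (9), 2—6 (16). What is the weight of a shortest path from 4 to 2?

Some routes from 4 to 2:
4 - 6 - 2: 14 + 16 = 30
4 - 6 - 1 - 3 - 5 - 2: 14 + 4 + 1 + 11 + 3 = 33
4 - 6 - 1 - 2: 14 + 4 + 12 = 30
4 - 2: 9
4 - 6 - 5 - 2: 14 + 15 + 3 = 32
4 - 5 - 2: 13 + 3 = 16
The minimum is 9.

9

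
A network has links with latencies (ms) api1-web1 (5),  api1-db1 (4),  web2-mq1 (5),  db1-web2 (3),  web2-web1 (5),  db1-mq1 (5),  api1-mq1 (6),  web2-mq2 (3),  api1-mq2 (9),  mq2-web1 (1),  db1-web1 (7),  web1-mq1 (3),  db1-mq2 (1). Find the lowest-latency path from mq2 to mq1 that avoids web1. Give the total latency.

Checking several routes:
mq2 → db1 → web2 → mq1: 1 + 3 + 5 = 9
mq2 → db1 → api1 → mq1: 1 + 4 + 6 = 11
mq2 → web2 → db1 → mq1: 3 + 3 + 5 = 11
mq2 → web2 → mq1: 3 + 5 = 8
mq2 → db1 → mq1: 1 + 5 = 6
mq2 → api1 → mq1: 9 + 6 = 15
Best route has total 6 ms.

6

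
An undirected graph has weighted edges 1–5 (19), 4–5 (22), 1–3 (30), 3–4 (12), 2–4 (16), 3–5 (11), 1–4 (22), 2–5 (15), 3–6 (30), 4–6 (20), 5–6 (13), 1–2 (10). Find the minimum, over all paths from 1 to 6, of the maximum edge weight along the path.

Comparing a few candidate routes:
1-2-5-6: max(10, 15, 13) = 15
1-5-3-4-6: max(19, 11, 12, 20) = 20
1-2-4-6: max(10, 16, 20) = 20
1-2-4-3-5-6: max(10, 16, 12, 11, 13) = 16
1-2-5-3-4-6: max(10, 15, 11, 12, 20) = 20
1-5-6: max(19, 13) = 19
The minimum achievable maximum is 15.

15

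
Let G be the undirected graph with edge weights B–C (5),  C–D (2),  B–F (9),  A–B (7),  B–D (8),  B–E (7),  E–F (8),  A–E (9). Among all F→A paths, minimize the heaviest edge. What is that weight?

8

Candidate routes:
F -> B -> E -> A: max(9, 7, 9) = 9
F -> E -> B -> A: max(8, 7, 7) = 8
F -> E -> A: max(8, 9) = 9
F -> B -> A: max(9, 7) = 9
The minimum achievable maximum is 8.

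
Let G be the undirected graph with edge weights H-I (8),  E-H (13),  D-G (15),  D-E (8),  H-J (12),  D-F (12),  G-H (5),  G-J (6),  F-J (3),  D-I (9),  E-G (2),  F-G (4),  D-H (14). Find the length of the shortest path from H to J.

Comparing a few candidate routes:
H -> E -> G -> F -> J: 13 + 2 + 4 + 3 = 22
H -> G -> F -> J: 5 + 4 + 3 = 12
H -> J: 12
H -> E -> G -> J: 13 + 2 + 6 = 21
H -> G -> J: 5 + 6 = 11
Best route has total 11.

11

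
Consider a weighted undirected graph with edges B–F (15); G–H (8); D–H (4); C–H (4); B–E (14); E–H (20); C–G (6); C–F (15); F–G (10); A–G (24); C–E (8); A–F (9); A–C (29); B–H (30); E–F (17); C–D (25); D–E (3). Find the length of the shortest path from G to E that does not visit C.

15

Some routes from G to E avoiding C:
G→H→B→E: 8 + 30 + 14 = 52
G→F→B→E: 10 + 15 + 14 = 39
G→F→E: 10 + 17 = 27
G→A→F→E: 24 + 9 + 17 = 50
G→H→E: 8 + 20 = 28
G→H→D→E: 8 + 4 + 3 = 15
The minimum is 15.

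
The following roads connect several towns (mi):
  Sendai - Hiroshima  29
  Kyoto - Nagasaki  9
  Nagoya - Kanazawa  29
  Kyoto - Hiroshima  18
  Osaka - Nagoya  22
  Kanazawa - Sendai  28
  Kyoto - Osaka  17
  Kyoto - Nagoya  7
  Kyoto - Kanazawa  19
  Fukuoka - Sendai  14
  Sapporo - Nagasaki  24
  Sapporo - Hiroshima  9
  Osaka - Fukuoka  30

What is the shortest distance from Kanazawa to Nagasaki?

28

A few of the Kanazawa→Nagasaki routes:
Kanazawa-Kyoto-Nagasaki: 19 + 9 = 28
Kanazawa-Nagoya-Kyoto-Nagasaki: 29 + 7 + 9 = 45
Kanazawa-Kyoto-Hiroshima-Sapporo-Nagasaki: 19 + 18 + 9 + 24 = 70
Kanazawa-Nagoya-Osaka-Kyoto-Nagasaki: 29 + 22 + 17 + 9 = 77
Kanazawa-Sendai-Hiroshima-Kyoto-Nagasaki: 28 + 29 + 18 + 9 = 84
The minimum is 28 mi.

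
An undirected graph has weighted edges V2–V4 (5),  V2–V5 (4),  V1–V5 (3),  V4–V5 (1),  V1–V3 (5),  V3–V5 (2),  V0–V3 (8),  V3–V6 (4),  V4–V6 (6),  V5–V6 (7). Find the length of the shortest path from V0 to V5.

Routes from V0 to V5:
V0 → V3 → V6 → V5: 8 + 4 + 7 = 19
V0 → V3 → V1 → V5: 8 + 5 + 3 = 16
V0 → V3 → V6 → V4 → V2 → V5: 8 + 4 + 6 + 5 + 4 = 27
V0 → V3 → V5: 8 + 2 = 10
V0 → V3 → V6 → V4 → V5: 8 + 4 + 6 + 1 = 19
Best route has total 10.

10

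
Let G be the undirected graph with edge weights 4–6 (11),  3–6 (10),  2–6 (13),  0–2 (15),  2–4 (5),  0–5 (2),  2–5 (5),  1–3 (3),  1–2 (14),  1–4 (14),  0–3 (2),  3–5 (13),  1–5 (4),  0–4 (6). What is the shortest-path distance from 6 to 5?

14

A few of the 6→5 routes:
6 - 4 - 0 - 5: 11 + 6 + 2 = 19
6 - 3 - 5: 10 + 13 = 23
6 - 2 - 5: 13 + 5 = 18
6 - 3 - 0 - 5: 10 + 2 + 2 = 14
6 - 3 - 1 - 5: 10 + 3 + 4 = 17
6 - 4 - 2 - 5: 11 + 5 + 5 = 21
The minimum is 14.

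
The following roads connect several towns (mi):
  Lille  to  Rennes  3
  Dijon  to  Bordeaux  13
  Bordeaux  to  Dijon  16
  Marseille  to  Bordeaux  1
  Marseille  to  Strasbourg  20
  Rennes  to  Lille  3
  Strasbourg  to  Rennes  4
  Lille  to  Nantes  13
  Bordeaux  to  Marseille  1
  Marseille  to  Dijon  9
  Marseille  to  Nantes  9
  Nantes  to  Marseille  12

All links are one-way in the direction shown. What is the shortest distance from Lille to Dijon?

34

Candidate routes:
Lille -> Nantes -> Marseille -> Dijon: 13 + 12 + 9 = 34
Lille -> Nantes -> Marseille -> Bordeaux -> Dijon: 13 + 12 + 1 + 16 = 42
Best route has total 34 mi.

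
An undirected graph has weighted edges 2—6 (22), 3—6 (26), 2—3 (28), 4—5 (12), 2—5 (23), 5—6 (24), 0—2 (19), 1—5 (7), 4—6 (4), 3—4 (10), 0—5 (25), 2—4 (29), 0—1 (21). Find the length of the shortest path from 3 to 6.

Comparing a few candidate routes:
3 -> 6: 26
3 -> 4 -> 5 -> 6: 10 + 12 + 24 = 46
3 -> 4 -> 6: 10 + 4 = 14
Best route has total 14.

14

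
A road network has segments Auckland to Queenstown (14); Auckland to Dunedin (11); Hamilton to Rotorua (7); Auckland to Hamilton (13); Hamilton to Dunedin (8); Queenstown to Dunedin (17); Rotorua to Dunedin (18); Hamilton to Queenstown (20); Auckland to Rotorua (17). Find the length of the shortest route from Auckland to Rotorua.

17

Checking several routes:
Auckland-Rotorua: 17
Auckland-Hamilton-Dunedin-Rotorua: 13 + 8 + 18 = 39
Auckland-Dunedin-Rotorua: 11 + 18 = 29
Auckland-Dunedin-Hamilton-Rotorua: 11 + 8 + 7 = 26
Auckland-Hamilton-Rotorua: 13 + 7 = 20
Best route has total 17.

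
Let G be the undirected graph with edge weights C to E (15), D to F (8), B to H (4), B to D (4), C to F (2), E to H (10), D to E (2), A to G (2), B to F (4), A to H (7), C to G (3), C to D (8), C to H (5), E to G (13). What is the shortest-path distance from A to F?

Checking several routes:
A→G→C→F: 2 + 3 + 2 = 7
A→H→B→F: 7 + 4 + 4 = 15
A→H→C→F: 7 + 5 + 2 = 14
Shortest: 7.

7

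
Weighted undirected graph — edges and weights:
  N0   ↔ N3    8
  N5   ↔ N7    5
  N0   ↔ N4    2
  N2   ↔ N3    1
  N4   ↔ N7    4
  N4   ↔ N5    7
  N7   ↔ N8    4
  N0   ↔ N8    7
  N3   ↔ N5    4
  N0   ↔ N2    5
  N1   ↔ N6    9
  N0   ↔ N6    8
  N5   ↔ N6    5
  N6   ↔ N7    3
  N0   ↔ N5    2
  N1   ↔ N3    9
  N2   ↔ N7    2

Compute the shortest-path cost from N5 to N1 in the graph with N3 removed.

Comparing a few candidate routes:
N5→N7→N6→N1: 5 + 3 + 9 = 17
N5→N0→N2→N7→N6→N1: 2 + 5 + 2 + 3 + 9 = 21
N5→N0→N4→N7→N6→N1: 2 + 2 + 4 + 3 + 9 = 20
N5→N0→N6→N1: 2 + 8 + 9 = 19
N5→N6→N1: 5 + 9 = 14
Shortest: 14.

14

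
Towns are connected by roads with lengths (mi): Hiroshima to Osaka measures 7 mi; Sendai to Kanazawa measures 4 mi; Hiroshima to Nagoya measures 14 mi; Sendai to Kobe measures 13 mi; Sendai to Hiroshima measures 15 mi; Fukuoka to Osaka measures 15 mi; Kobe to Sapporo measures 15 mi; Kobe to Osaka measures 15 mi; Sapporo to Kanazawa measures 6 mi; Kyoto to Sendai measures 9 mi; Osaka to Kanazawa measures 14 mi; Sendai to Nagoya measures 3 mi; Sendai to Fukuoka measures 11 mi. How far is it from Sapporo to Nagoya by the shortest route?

13

Some routes from Sapporo to Nagoya:
Sapporo→Kanazawa→Osaka→Hiroshima→Sendai→Nagoya: 6 + 14 + 7 + 15 + 3 = 45
Sapporo→Kobe→Sendai→Nagoya: 15 + 13 + 3 = 31
Sapporo→Kanazawa→Sendai→Hiroshima→Nagoya: 6 + 4 + 15 + 14 = 39
Sapporo→Kanazawa→Sendai→Nagoya: 6 + 4 + 3 = 13
Sapporo→Kanazawa→Osaka→Fukuoka→Sendai→Nagoya: 6 + 14 + 15 + 11 + 3 = 49
Sapporo→Kanazawa→Osaka→Hiroshima→Nagoya: 6 + 14 + 7 + 14 = 41
Shortest: 13 mi.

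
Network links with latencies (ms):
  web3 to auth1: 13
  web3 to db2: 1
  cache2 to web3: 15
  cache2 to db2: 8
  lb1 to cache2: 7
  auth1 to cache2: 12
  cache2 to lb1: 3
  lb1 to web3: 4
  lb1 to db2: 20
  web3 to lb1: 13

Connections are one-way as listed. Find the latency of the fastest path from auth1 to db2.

Some routes from auth1 to db2:
auth1-cache2-web3-db2: 12 + 15 + 1 = 28
auth1-cache2-lb1-web3-db2: 12 + 3 + 4 + 1 = 20
auth1-cache2-db2: 12 + 8 = 20
Best route has total 20 ms.

20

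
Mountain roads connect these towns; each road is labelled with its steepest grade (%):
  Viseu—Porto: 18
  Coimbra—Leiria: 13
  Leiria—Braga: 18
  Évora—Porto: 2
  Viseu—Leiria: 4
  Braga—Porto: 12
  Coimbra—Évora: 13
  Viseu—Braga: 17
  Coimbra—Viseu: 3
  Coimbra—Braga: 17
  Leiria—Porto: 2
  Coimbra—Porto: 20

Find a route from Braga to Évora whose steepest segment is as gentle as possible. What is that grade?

12

A few of the Braga→Évora routes:
Braga → Viseu → Coimbra → Leiria → Porto → Évora: max(17, 3, 13, 2, 2) = 17
Braga → Porto → Leiria → Viseu → Coimbra → Évora: max(12, 2, 4, 3, 13) = 13
Braga → Porto → Leiria → Coimbra → Évora: max(12, 2, 13, 13) = 13
Braga → Porto → Évora: max(12, 2) = 12
Braga → Viseu → Leiria → Coimbra → Évora: max(17, 4, 13, 13) = 17
Braga → Viseu → Coimbra → Évora: max(17, 3, 13) = 17
The minimum achievable maximum is 12%.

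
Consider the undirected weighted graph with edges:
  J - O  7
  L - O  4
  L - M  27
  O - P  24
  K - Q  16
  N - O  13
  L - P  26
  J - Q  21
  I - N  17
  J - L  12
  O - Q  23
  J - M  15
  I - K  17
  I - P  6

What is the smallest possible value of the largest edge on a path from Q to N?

17

A few of the Q→N routes:
Q→K→I→N: max(16, 17, 17) = 17
Q→J→L→O→N: max(21, 12, 4, 13) = 21
Q→O→N: max(23, 13) = 23
Q→J→O→P→I→N: max(21, 7, 24, 6, 17) = 24
Q→J→O→N: max(21, 7, 13) = 21
Smallest bottleneck: 17.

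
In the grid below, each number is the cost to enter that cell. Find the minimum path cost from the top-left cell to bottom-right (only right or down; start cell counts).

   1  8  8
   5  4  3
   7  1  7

18

Cheapest: (0,0) -> (1,0) -> (1,1) -> (2,1) -> (2,2)
  1 + 5 + 4 + 1 + 7 = 18
(Top row then right column would cost 27.)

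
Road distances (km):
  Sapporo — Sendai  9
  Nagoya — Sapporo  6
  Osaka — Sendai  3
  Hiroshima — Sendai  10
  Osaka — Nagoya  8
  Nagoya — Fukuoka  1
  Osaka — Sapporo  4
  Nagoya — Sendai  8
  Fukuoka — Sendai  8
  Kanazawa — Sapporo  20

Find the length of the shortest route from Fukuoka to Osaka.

Some routes from Fukuoka to Osaka:
Fukuoka - Sendai - Sapporo - Osaka: 8 + 9 + 4 = 21
Fukuoka - Nagoya - Sapporo - Osaka: 1 + 6 + 4 = 11
Fukuoka - Nagoya - Osaka: 1 + 8 = 9
Fukuoka - Nagoya - Sapporo - Sendai - Osaka: 1 + 6 + 9 + 3 = 19
Fukuoka - Nagoya - Sendai - Osaka: 1 + 8 + 3 = 12
Fukuoka - Sendai - Osaka: 8 + 3 = 11
Shortest: 9 km.

9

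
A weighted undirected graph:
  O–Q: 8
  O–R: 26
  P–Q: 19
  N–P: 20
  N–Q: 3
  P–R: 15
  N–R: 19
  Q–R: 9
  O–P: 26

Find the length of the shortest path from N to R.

12

Comparing a few candidate routes:
N-P-R: 20 + 15 = 35
N-R: 19
N-Q-O-R: 3 + 8 + 26 = 37
N-Q-R: 3 + 9 = 12
Best route has total 12.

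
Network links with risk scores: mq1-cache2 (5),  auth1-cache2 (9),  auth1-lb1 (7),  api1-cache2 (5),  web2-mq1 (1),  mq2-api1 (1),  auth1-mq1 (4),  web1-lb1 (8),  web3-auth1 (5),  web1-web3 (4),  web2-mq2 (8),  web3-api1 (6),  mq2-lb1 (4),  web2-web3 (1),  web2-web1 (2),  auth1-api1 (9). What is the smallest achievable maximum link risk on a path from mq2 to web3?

5

Comparing a few candidate routes:
mq2 → api1 → cache2 → mq1 → web2 → web1 → web3: max(1, 5, 5, 1, 2, 4) = 5
mq2 → api1 → web3: max(1, 6) = 6
mq2 → api1 → cache2 → mq1 → web2 → web3: max(1, 5, 5, 1, 1) = 5
mq2 → api1 → cache2 → mq1 → auth1 → web3: max(1, 5, 5, 4, 5) = 5
Smallest bottleneck: 5.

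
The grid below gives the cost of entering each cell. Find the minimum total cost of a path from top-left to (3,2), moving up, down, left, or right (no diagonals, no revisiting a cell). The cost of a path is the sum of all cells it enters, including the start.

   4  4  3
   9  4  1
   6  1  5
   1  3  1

17

Best path: [0,0] [0,1] [1,1] [2,1] [3,1] [3,2]
Cost: 4 + 4 + 4 + 1 + 3 + 1 = 17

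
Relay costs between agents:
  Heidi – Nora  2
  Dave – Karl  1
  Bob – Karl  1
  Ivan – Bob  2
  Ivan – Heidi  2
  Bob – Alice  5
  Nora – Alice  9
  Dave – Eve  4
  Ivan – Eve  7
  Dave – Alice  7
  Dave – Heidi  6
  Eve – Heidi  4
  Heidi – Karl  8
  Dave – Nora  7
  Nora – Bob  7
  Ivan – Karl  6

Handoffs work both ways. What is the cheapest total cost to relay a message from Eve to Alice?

Comparing a few candidate routes:
Eve - Heidi - Ivan - Bob - Karl - Dave - Alice: 4 + 2 + 2 + 1 + 1 + 7 = 17
Eve - Heidi - Nora - Alice: 4 + 2 + 9 = 15
Eve - Heidi - Ivan - Bob - Alice: 4 + 2 + 2 + 5 = 13
Eve - Dave - Alice: 4 + 7 = 11
Eve - Dave - Karl - Bob - Alice: 4 + 1 + 1 + 5 = 11
Eve - Ivan - Bob - Alice: 7 + 2 + 5 = 14
Shortest: 11.

11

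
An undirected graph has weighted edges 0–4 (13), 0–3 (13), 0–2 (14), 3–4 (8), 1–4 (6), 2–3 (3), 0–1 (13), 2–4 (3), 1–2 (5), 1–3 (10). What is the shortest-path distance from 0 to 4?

13

Comparing a few candidate routes:
0 - 2 - 4: 14 + 3 = 17
0 - 1 - 4: 13 + 6 = 19
0 - 4: 13
0 - 3 - 2 - 4: 13 + 3 + 3 = 19
Shortest: 13.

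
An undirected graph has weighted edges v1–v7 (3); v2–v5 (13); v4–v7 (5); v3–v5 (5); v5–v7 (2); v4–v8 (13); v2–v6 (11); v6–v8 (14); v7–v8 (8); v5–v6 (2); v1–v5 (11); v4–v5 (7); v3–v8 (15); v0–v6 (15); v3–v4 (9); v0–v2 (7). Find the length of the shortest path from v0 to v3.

Some routes from v0 to v3:
v0→v6→v5→v3: 15 + 2 + 5 = 22
v0→v2→v5→v3: 7 + 13 + 5 = 25
v0→v2→v6→v5→v3: 7 + 11 + 2 + 5 = 25
The minimum is 22.

22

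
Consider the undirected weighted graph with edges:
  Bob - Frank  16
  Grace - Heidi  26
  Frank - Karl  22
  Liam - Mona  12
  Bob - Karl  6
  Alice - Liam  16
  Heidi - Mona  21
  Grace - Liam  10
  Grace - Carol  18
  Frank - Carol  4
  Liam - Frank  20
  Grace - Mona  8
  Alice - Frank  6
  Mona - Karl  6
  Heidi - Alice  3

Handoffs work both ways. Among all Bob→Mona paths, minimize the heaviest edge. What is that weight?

6

Comparing a few candidate routes:
Bob → Frank → Alice → Liam → Grace → Mona: max(16, 6, 16, 10, 8) = 16
Bob → Frank → Alice → Liam → Mona: max(16, 6, 16, 12) = 16
Bob → Karl → Mona: max(6, 6) = 6
Best route has worst link 6.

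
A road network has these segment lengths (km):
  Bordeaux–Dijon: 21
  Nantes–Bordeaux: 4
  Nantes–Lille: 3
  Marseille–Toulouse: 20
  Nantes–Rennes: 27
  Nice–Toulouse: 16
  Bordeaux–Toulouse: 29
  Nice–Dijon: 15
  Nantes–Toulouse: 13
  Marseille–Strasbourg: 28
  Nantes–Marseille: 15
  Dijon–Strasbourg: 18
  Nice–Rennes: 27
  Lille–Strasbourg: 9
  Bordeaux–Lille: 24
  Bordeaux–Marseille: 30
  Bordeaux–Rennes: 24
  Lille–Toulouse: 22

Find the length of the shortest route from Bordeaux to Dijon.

Checking several routes:
Bordeaux → Dijon: 21
Bordeaux → Lille → Strasbourg → Dijon: 24 + 9 + 18 = 51
Bordeaux → Nantes → Toulouse → Nice → Dijon: 4 + 13 + 16 + 15 = 48
Bordeaux → Nantes → Lille → Strasbourg → Dijon: 4 + 3 + 9 + 18 = 34
The minimum is 21 km.

21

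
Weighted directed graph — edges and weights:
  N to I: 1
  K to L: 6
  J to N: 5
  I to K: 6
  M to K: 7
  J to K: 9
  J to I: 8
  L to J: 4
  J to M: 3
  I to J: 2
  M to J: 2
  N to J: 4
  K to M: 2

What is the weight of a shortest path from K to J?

Candidate routes:
K → L → J: 6 + 4 = 10
K → M → J: 2 + 2 = 4
The minimum is 4.

4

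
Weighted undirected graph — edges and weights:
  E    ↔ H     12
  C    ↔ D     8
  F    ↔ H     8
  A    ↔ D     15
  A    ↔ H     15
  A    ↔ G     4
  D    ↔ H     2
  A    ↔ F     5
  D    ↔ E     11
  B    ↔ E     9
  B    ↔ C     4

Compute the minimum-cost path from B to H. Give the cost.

14

A few of the B→H routes:
B -> E -> D -> H: 9 + 11 + 2 = 22
B -> E -> H: 9 + 12 = 21
B -> C -> D -> H: 4 + 8 + 2 = 14
B -> C -> D -> E -> H: 4 + 8 + 11 + 12 = 35
The minimum is 14.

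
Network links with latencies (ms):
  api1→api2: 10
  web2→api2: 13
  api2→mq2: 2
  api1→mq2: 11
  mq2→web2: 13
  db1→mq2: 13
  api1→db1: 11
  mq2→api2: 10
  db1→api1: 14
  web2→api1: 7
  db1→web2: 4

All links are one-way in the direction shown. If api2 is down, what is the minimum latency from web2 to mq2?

Routes from web2 to mq2 avoiding api2:
web2→api1→mq2: 7 + 11 = 18
web2→api1→db1→mq2: 7 + 11 + 13 = 31
Best route has total 18 ms.

18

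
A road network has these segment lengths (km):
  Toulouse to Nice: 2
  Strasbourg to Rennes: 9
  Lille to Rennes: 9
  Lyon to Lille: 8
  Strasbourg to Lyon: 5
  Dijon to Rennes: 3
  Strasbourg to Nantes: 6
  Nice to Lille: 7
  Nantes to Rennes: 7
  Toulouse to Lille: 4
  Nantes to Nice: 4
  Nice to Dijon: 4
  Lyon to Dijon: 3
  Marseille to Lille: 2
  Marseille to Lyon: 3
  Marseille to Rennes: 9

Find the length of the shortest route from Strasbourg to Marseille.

8

Checking several routes:
Strasbourg → Rennes → Dijon → Lyon → Marseille: 9 + 3 + 3 + 3 = 18
Strasbourg → Lyon → Marseille: 5 + 3 = 8
Strasbourg → Rennes → Marseille: 9 + 9 = 18
Strasbourg → Lyon → Lille → Marseille: 5 + 8 + 2 = 15
Strasbourg → Nantes → Nice → Toulouse → Lille → Marseille: 6 + 4 + 2 + 4 + 2 = 18
Strasbourg → Nantes → Nice → Lille → Marseille: 6 + 4 + 7 + 2 = 19
Shortest: 8 km.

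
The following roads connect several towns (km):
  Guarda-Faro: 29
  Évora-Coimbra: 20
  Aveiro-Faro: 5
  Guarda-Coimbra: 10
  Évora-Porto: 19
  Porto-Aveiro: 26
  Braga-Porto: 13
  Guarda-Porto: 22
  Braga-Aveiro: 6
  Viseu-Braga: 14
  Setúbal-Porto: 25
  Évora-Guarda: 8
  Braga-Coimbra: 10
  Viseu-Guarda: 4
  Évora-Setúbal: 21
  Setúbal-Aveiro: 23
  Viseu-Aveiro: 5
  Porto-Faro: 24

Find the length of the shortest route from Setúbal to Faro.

28

Comparing a few candidate routes:
Setúbal-Porto-Braga-Aveiro-Faro: 25 + 13 + 6 + 5 = 49
Setúbal-Évora-Guarda-Viseu-Aveiro-Faro: 21 + 8 + 4 + 5 + 5 = 43
Setúbal-Porto-Aveiro-Faro: 25 + 26 + 5 = 56
Setúbal-Aveiro-Faro: 23 + 5 = 28
Setúbal-Porto-Faro: 25 + 24 = 49
The minimum is 28 km.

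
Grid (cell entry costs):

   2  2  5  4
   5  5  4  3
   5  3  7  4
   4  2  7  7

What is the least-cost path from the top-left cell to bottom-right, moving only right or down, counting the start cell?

27

Path r0c0 → r0c1 → r0c2 → r0c3 → r1c3 → r2c3 → r3c3: 2 + 2 + 5 + 4 + 3 + 4 + 7 = 27.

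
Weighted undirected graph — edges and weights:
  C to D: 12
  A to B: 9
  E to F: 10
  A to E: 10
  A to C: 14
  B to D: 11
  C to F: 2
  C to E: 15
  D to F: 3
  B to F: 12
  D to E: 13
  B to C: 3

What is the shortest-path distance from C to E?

12

A few of the C→E routes:
C → B → F → E: 3 + 12 + 10 = 25
C → B → A → E: 3 + 9 + 10 = 22
C → A → E: 14 + 10 = 24
C → F → D → E: 2 + 3 + 13 = 18
C → E: 15
C → F → E: 2 + 10 = 12
The minimum is 12.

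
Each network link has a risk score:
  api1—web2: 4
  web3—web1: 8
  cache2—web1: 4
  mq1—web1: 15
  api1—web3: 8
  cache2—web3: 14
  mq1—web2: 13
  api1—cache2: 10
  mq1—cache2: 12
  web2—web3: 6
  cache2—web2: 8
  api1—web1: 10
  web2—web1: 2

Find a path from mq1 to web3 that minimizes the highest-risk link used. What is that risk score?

A few of the mq1→web3 routes:
mq1 -> cache2 -> web1 -> web3: max(12, 4, 8) = 12
mq1 -> cache2 -> web1 -> web2 -> web3: max(12, 4, 2, 6) = 12
mq1 -> cache2 -> web1 -> api1 -> web3: max(12, 4, 10, 8) = 12
mq1 -> cache2 -> web1 -> web2 -> api1 -> web3: max(12, 4, 2, 4, 8) = 12
mq1 -> cache2 -> api1 -> web1 -> web3: max(12, 10, 10, 8) = 12
mq1 -> cache2 -> web1 -> api1 -> web2 -> web3: max(12, 4, 10, 4, 6) = 12
The minimum achievable maximum is 12.

12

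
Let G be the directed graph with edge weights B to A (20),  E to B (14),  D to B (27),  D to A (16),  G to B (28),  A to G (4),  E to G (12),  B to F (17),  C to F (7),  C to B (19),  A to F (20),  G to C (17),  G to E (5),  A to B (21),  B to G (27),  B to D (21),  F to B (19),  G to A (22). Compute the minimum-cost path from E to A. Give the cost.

Some routes from E to A:
E-G-B-A: 12 + 28 + 20 = 60
E-B-A: 14 + 20 = 34
E-B-D-A: 14 + 21 + 16 = 51
E-G-A: 12 + 22 = 34
E-G-C-B-A: 12 + 17 + 19 + 20 = 68
E-B-G-A: 14 + 27 + 22 = 63
Best route has total 34.

34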